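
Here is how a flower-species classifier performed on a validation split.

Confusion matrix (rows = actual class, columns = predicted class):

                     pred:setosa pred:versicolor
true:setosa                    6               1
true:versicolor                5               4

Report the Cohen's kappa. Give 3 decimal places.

Observed agreement pₒ = trace/N = 10/16 = 0.6250
Expected agreement pₑ = Σ (rowᵢ·colᵢ)/N² = (7·11 + 9·5)/16² = 0.4766
κ = (pₒ − pₑ)/(1 − pₑ) = (0.6250 − 0.4766)/(1 − 0.4766) = 0.284

0.284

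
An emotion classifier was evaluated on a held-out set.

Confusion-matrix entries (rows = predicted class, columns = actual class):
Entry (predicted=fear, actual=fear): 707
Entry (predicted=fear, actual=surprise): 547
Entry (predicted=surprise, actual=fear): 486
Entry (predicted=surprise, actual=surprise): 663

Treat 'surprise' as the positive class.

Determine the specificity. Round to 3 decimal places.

Specificity = TN/(TN+FP) = 707/(707+486) = 0.593

0.593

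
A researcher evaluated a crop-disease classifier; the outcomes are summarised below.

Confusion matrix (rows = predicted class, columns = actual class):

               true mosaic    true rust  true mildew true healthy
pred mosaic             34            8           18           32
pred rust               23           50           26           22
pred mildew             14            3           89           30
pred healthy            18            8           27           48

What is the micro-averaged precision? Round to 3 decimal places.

0.491

Micro-averaging pools counts across classes: ΣTP=221, ΣFP=229, ΣFN=229.
Micro-precision = TP/(TP+FP) on pooled counts = 0.491 (equals overall accuracy in single-label multiclass).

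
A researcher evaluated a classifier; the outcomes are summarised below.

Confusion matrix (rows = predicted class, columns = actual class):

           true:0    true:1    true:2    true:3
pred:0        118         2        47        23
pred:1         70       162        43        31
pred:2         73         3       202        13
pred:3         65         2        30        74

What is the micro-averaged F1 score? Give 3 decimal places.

0.580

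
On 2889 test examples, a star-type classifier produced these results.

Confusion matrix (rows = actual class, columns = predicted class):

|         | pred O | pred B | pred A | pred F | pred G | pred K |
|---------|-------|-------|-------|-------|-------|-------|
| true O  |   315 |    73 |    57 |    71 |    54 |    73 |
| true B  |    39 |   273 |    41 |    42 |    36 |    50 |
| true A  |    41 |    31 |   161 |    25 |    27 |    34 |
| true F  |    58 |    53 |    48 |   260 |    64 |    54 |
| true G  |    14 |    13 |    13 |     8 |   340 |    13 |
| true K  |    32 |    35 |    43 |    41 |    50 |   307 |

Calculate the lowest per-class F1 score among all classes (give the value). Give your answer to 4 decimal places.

0.4721

Per-class F1 score (2·TP/(2·TP+FP+FN)):
  O: TP=315, FP=39+41+58+14+32=184, FN=73+57+71+54+73=328 → 630/1142 = 0.55166
  B: TP=273, FP=73+31+53+13+35=205, FN=39+41+42+36+50=208 → 546/959 = 0.56934
  A: TP=161, FP=57+41+48+13+43=202, FN=41+31+25+27+34=158 → 322/682 = 0.47214
  F: TP=260, FP=71+42+25+8+41=187, FN=58+53+48+64+54=277 → 520/984 = 0.52846
  G: TP=340, FP=54+36+27+64+50=231, FN=14+13+13+8+13=61 → 680/972 = 0.69959
  K: TP=307, FP=73+50+34+54+13=224, FN=32+35+43+41+50=201 → 614/1039 = 0.59095
Lowest is class 'A' with F1 score = 0.4721.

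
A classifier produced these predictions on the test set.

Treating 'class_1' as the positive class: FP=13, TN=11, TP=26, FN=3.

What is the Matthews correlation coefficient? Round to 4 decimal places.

0.4007

MCC = (TP·TN − FP·FN) / √((TP+FP)(TP+FN)(TN+FP)(TN+FN))
Numerator = 26·11 − 13·3 = 247
Denominator = √(39·29·24·14) = √380016 = 616.4544
MCC = 247 / 616.4544 = 0.4007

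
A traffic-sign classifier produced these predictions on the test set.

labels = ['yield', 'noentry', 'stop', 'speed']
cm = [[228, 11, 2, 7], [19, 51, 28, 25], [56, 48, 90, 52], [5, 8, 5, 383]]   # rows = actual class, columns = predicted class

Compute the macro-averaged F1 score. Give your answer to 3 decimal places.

0.653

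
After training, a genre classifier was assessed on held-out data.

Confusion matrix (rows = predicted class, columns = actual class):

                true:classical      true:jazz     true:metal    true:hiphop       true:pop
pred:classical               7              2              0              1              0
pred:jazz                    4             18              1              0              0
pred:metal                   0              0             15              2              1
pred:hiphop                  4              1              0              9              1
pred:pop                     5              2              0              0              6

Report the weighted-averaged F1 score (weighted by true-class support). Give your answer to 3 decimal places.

Per-class F1 score (2·TP/(2·TP+FP+FN)):
  classical: TP=7, FP=2+0+1+0=3, FN=4+0+4+5=13 → 14/30 = 0.4667
  jazz: TP=18, FP=4+1+0+0=5, FN=2+0+1+2=5 → 36/46 = 0.7826
  metal: TP=15, FP=0+0+2+1=3, FN=0+1+0+0=1 → 30/34 = 0.8824
  hiphop: TP=9, FP=4+1+0+1=6, FN=1+0+2+0=3 → 18/27 = 0.6667
  pop: TP=6, FP=5+2+0+0=7, FN=0+0+1+1=2 → 12/21 = 0.5714
Weighted-F1 score = Σ (supportᵢ/N)·F1 scoreᵢ with N=79: (20/79)·0.4667 + (23/79)·0.7826 + (16/79)·0.8824 + (12/79)·0.6667 + (8/79)·0.5714 = 0.684

0.684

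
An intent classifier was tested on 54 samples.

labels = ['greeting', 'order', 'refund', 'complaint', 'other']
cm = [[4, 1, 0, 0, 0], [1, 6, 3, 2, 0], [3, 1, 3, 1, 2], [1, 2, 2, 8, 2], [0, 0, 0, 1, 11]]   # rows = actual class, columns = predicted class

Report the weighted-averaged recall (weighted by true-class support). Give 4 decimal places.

Per-class recall (TP/(TP+FN)):
  greeting: TP=4, FN=1+0+0+0=1 → 4/5 = 0.80000
  order: TP=6, FN=1+3+2+0=6 → 6/12 = 0.50000
  refund: TP=3, FN=3+1+1+2=7 → 3/10 = 0.30000
  complaint: TP=8, FN=1+2+2+2=7 → 8/15 = 0.53333
  other: TP=11, FN=0+0+0+1=1 → 11/12 = 0.91667
Weighted-recall = Σ (supportᵢ/N)·recallᵢ with N=54: (5/54)·0.80000 + (12/54)·0.50000 + (10/54)·0.30000 + (15/54)·0.53333 + (12/54)·0.91667 = 0.5926

0.5926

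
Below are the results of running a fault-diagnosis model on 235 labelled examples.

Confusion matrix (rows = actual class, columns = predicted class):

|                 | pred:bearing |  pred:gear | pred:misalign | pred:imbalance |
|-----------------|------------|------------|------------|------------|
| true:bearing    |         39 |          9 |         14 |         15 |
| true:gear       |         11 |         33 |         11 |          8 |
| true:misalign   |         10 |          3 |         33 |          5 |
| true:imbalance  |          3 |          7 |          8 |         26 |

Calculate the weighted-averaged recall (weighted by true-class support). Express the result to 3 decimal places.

Per-class recall (TP/(TP+FN)):
  bearing: TP=39, FN=9+14+15=38 → 39/77 = 0.5065
  gear: TP=33, FN=11+11+8=30 → 33/63 = 0.5238
  misalign: TP=33, FN=10+3+5=18 → 33/51 = 0.6471
  imbalance: TP=26, FN=3+7+8=18 → 26/44 = 0.5909
Weighted-recall = Σ (supportᵢ/N)·recallᵢ with N=235: (77/235)·0.5065 + (63/235)·0.5238 + (51/235)·0.6471 + (44/235)·0.5909 = 0.557

0.557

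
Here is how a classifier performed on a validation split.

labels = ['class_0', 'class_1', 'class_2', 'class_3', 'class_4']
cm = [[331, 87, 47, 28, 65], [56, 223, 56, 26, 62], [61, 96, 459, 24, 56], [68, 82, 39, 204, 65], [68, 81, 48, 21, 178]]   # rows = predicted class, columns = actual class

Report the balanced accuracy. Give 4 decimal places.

0.5514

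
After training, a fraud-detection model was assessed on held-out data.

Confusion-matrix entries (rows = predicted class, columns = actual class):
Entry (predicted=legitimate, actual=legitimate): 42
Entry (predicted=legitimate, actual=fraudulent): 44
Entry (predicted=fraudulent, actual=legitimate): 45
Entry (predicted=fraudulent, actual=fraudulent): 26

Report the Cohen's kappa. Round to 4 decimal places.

-0.1456

Observed agreement pₒ = trace/N = 68/157 = 0.43312
Expected agreement pₑ = Σ (rowᵢ·colᵢ)/N² = (87·86 + 70·71)/157² = 0.50517
κ = (pₒ − pₑ)/(1 − pₑ) = (0.43312 − 0.50517)/(1 − 0.50517) = -0.1456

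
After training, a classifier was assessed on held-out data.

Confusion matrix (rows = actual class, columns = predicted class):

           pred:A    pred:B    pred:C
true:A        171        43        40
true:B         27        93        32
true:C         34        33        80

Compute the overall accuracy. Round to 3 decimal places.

0.622

Accuracy = trace / total = (171+93+80=344) / 553 = 344/553 = 0.622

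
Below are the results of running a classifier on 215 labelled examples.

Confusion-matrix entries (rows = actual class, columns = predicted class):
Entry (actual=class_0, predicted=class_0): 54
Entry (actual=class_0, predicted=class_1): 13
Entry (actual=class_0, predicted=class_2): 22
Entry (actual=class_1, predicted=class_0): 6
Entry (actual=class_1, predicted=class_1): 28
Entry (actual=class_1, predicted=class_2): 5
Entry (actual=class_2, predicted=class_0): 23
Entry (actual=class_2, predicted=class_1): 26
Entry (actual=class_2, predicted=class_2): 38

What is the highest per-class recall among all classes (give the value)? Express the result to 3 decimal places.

0.718

Per-class recall (TP/(TP+FN)):
  class_0: TP=54, FN=13+22=35 → 54/89 = 0.6067
  class_1: TP=28, FN=6+5=11 → 28/39 = 0.7179
  class_2: TP=38, FN=23+26=49 → 38/87 = 0.4368
Highest is class 'class_1' with recall = 0.718.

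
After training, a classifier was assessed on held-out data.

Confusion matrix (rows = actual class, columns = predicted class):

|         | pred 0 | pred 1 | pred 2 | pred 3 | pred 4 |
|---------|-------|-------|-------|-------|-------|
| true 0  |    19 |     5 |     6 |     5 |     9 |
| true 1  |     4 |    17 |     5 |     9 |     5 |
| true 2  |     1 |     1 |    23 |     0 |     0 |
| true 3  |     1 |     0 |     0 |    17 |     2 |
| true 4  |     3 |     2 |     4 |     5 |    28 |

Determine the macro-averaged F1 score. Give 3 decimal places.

Per-class F1 score (2·TP/(2·TP+FP+FN)):
  0: TP=19, FP=4+1+1+3=9, FN=5+6+5+9=25 → 38/72 = 0.5278
  1: TP=17, FP=5+1+0+2=8, FN=4+5+9+5=23 → 34/65 = 0.5231
  2: TP=23, FP=6+5+0+4=15, FN=1+1+0+0=2 → 46/63 = 0.7302
  3: TP=17, FP=5+9+0+5=19, FN=1+0+0+2=3 → 34/56 = 0.6071
  4: TP=28, FP=9+5+0+2=16, FN=3+2+4+5=14 → 56/86 = 0.6512
Macro-F1 score = mean = (0.5278 + 0.5231 + 0.7302 + 0.6071 + 0.6512) / 5 = 0.608

0.608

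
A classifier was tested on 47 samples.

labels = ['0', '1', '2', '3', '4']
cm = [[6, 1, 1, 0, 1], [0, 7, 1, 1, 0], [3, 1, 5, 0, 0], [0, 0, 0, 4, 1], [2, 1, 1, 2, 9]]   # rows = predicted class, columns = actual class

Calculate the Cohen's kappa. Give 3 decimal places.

Observed agreement pₒ = trace/N = 31/47 = 0.6596
Expected agreement pₑ = Σ (rowᵢ·colᵢ)/N² = (11·9 + 10·9 + 8·9 + 7·5 + 11·15)/47² = 0.2087
κ = (pₒ − pₑ)/(1 − pₑ) = (0.6596 − 0.2087)/(1 − 0.2087) = 0.570

0.570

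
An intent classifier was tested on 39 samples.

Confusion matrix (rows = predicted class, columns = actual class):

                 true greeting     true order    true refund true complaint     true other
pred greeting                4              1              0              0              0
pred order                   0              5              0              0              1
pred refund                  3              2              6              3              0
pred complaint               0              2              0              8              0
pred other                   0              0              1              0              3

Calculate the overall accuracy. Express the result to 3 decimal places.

Accuracy = trace / total = (4+5+6+8+3=26) / 39 = 26/39 = 0.667

0.667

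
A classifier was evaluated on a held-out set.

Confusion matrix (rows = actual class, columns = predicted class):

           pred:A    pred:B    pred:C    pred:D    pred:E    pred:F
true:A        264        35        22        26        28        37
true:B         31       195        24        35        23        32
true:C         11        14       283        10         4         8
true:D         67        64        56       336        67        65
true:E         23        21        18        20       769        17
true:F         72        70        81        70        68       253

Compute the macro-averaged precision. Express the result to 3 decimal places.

0.622

Per-class precision (TP/(TP+FP)):
  A: TP=264, FP=31+11+67+23+72=204 → 264/468 = 0.5641
  B: TP=195, FP=35+14+64+21+70=204 → 195/399 = 0.4887
  C: TP=283, FP=22+24+56+18+81=201 → 283/484 = 0.5847
  D: TP=336, FP=26+35+10+20+70=161 → 336/497 = 0.6761
  E: TP=769, FP=28+23+4+67+68=190 → 769/959 = 0.8019
  F: TP=253, FP=37+32+8+65+17=159 → 253/412 = 0.6141
Macro-precision = mean = (0.5641 + 0.4887 + 0.5847 + 0.6761 + 0.8019 + 0.6141) / 6 = 0.622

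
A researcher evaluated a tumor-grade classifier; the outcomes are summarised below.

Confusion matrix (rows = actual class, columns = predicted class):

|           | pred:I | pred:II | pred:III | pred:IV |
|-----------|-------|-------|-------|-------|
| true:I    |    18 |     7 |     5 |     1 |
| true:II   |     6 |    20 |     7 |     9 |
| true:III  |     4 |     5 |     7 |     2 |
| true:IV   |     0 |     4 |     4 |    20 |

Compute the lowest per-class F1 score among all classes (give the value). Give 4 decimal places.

0.3415

Per-class F1 score (2·TP/(2·TP+FP+FN)):
  I: TP=18, FP=6+4+0=10, FN=7+5+1=13 → 36/59 = 0.61017
  II: TP=20, FP=7+5+4=16, FN=6+7+9=22 → 40/78 = 0.51282
  III: TP=7, FP=5+7+4=16, FN=4+5+2=11 → 14/41 = 0.34146
  IV: TP=20, FP=1+9+2=12, FN=0+4+4=8 → 40/60 = 0.66667
Lowest is class 'III' with F1 score = 0.3415.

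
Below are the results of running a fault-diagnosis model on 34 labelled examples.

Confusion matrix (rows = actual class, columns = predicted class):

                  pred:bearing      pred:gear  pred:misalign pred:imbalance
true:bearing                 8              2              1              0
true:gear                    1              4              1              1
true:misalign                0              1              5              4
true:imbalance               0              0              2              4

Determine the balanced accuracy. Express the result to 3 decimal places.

0.616

Balanced accuracy = mean of per-class recall.
  bearing: recall = 8/11 = 0.7273
  gear: recall = 4/7 = 0.5714
  misalign: recall = 5/10 = 0.5000
  imbalance: recall = 4/6 = 0.6667
Mean = (0.7273 + 0.5714 + 0.5000 + 0.6667) / 4 = 0.616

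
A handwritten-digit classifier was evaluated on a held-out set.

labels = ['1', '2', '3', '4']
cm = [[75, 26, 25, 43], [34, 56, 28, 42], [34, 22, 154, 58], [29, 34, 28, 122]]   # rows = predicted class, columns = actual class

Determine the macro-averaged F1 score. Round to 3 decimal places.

Per-class F1 score (2·TP/(2·TP+FP+FN)):
  1: TP=75, FP=26+25+43=94, FN=34+34+29=97 → 150/341 = 0.4399
  2: TP=56, FP=34+28+42=104, FN=26+22+34=82 → 112/298 = 0.3758
  3: TP=154, FP=34+22+58=114, FN=25+28+28=81 → 308/503 = 0.6123
  4: TP=122, FP=29+34+28=91, FN=43+42+58=143 → 244/478 = 0.5105
Macro-F1 score = mean = (0.4399 + 0.3758 + 0.6123 + 0.5105) / 4 = 0.485

0.485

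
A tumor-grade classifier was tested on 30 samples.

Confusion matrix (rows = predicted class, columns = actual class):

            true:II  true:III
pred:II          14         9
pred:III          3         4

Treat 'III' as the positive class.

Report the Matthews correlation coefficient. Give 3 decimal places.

0.154

MCC = (TP·TN − FP·FN) / √((TP+FP)(TP+FN)(TN+FP)(TN+FN))
Numerator = 4·14 − 3·9 = 29
Denominator = √(7·13·17·23) = √35581 = 188.6293
MCC = 29 / 188.6293 = 0.154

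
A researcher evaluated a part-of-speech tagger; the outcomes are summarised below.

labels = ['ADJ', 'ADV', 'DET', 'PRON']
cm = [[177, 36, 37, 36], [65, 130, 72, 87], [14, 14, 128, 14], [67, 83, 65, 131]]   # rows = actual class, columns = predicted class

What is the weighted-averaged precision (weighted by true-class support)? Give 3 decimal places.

Per-class precision (TP/(TP+FP)):
  ADJ: TP=177, FP=65+14+67=146 → 177/323 = 0.5480
  ADV: TP=130, FP=36+14+83=133 → 130/263 = 0.4943
  DET: TP=128, FP=37+72+65=174 → 128/302 = 0.4238
  PRON: TP=131, FP=36+87+14=137 → 131/268 = 0.4888
Weighted-precision = Σ (supportᵢ/N)·precisionᵢ with N=1156: (286/1156)·0.5480 + (354/1156)·0.4943 + (170/1156)·0.4238 + (346/1156)·0.4888 = 0.496

0.496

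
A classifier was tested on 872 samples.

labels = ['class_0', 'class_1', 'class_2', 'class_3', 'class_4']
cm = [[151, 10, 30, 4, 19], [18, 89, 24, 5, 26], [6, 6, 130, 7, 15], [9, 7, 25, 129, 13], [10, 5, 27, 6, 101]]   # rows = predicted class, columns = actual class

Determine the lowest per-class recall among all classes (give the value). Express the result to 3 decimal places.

Per-class recall (TP/(TP+FN)):
  class_0: TP=151, FN=18+6+9+10=43 → 151/194 = 0.7784
  class_1: TP=89, FN=10+6+7+5=28 → 89/117 = 0.7607
  class_2: TP=130, FN=30+24+25+27=106 → 130/236 = 0.5508
  class_3: TP=129, FN=4+5+7+6=22 → 129/151 = 0.8543
  class_4: TP=101, FN=19+26+15+13=73 → 101/174 = 0.5805
Lowest is class 'class_2' with recall = 0.551.

0.551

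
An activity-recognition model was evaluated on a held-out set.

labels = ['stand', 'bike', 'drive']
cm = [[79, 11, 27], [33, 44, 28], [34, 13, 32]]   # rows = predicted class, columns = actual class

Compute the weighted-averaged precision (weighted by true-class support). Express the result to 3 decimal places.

0.539

Per-class precision (TP/(TP+FP)):
  stand: TP=79, FP=11+27=38 → 79/117 = 0.6752
  bike: TP=44, FP=33+28=61 → 44/105 = 0.4190
  drive: TP=32, FP=34+13=47 → 32/79 = 0.4051
Weighted-precision = Σ (supportᵢ/N)·precisionᵢ with N=301: (146/301)·0.6752 + (68/301)·0.4190 + (87/301)·0.4051 = 0.539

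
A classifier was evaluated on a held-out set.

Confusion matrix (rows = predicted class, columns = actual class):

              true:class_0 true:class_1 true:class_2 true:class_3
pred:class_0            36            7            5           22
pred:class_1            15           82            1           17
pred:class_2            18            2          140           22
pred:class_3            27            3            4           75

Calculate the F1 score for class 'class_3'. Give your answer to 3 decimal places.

Take TP from the diagonal, FP from the rest of the 'class_3' prediction marginal, FN from the rest of the 'class_3' actual marginal.
F1 score = 2·TP/(2·TP+FP+FN).
class_3: TP=75, FP=27+3+4=34, FN=22+17+22=61 → 150/245 = 0.6122

0.612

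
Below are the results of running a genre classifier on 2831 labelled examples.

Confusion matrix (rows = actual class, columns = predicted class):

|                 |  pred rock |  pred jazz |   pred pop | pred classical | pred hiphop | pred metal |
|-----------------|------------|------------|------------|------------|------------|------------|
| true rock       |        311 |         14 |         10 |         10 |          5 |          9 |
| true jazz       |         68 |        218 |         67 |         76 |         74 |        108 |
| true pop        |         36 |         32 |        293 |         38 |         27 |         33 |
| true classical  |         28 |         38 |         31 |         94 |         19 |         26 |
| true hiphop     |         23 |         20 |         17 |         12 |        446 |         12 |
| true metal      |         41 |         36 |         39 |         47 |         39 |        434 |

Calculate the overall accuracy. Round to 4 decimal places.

0.6344

Accuracy = trace / total = (311+218+293+94+446+434=1796) / 2831 = 1796/2831 = 0.6344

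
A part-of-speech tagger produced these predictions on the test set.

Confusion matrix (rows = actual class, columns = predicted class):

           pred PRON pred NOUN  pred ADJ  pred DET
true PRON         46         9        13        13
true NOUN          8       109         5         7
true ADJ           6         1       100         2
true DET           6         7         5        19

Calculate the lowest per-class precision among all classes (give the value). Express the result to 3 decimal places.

0.463

Per-class precision (TP/(TP+FP)):
  PRON: TP=46, FP=8+6+6=20 → 46/66 = 0.6970
  NOUN: TP=109, FP=9+1+7=17 → 109/126 = 0.8651
  ADJ: TP=100, FP=13+5+5=23 → 100/123 = 0.8130
  DET: TP=19, FP=13+7+2=22 → 19/41 = 0.4634
Lowest is class 'DET' with precision = 0.463.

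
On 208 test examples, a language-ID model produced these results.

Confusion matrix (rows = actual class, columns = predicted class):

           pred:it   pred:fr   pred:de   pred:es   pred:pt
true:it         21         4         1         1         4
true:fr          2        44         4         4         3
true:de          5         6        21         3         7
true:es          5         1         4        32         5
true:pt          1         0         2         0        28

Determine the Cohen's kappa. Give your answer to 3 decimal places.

0.625

Observed agreement pₒ = trace/N = 146/208 = 0.7019
Expected agreement pₑ = Σ (rowᵢ·colᵢ)/N² = (31·34 + 57·55 + 42·32 + 47·40 + 31·47)/208² = 0.2050
κ = (pₒ − pₑ)/(1 − pₑ) = (0.7019 − 0.2050)/(1 − 0.2050) = 0.625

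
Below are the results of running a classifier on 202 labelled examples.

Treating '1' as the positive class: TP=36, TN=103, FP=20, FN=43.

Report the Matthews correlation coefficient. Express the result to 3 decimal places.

MCC = (TP·TN − FP·FN) / √((TP+FP)(TP+FN)(TN+FP)(TN+FN))
Numerator = 36·103 − 20·43 = 2848
Denominator = √(56·79·123·146) = √79446192 = 8913.2593
MCC = 2848 / 8913.2593 = 0.320

0.320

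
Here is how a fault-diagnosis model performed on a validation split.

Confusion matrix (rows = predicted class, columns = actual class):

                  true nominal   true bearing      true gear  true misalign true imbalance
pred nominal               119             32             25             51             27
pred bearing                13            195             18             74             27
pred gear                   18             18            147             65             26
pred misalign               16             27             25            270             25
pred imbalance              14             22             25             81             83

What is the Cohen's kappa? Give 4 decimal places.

Observed agreement pₒ = trace/N = 814/1443 = 0.56410
Expected agreement pₑ = Σ (rowᵢ·colᵢ)/N² = (180·254 + 294·327 + 240·274 + 541·363 + 188·225)/1443² = 0.21434
κ = (pₒ − pₑ)/(1 − pₑ) = (0.56410 − 0.21434)/(1 − 0.21434) = 0.4452

0.4452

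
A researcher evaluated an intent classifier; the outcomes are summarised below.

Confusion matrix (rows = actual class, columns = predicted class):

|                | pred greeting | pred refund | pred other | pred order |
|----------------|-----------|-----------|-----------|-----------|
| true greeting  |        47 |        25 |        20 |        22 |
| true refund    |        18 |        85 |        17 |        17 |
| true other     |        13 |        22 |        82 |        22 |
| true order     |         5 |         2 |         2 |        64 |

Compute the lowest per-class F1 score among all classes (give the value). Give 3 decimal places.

0.477

Per-class F1 score (2·TP/(2·TP+FP+FN)):
  greeting: TP=47, FP=18+13+5=36, FN=25+20+22=67 → 94/197 = 0.4772
  refund: TP=85, FP=25+22+2=49, FN=18+17+17=52 → 170/271 = 0.6273
  other: TP=82, FP=20+17+2=39, FN=13+22+22=57 → 164/260 = 0.6308
  order: TP=64, FP=22+17+22=61, FN=5+2+2=9 → 128/198 = 0.6465
Lowest is class 'greeting' with F1 score = 0.477.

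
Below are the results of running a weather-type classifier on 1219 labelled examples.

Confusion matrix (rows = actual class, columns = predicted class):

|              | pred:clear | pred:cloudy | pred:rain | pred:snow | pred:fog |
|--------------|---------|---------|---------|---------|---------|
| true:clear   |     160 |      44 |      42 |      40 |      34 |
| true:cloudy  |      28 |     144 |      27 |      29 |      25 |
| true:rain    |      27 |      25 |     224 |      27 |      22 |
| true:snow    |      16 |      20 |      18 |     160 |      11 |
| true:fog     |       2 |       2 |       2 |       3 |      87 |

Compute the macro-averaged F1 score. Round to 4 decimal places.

Per-class F1 score (2·TP/(2·TP+FP+FN)):
  clear: TP=160, FP=28+27+16+2=73, FN=44+42+40+34=160 → 320/553 = 0.57866
  cloudy: TP=144, FP=44+25+20+2=91, FN=28+27+29+25=109 → 288/488 = 0.59016
  rain: TP=224, FP=42+27+18+2=89, FN=27+25+27+22=101 → 448/638 = 0.70219
  snow: TP=160, FP=40+29+27+3=99, FN=16+20+18+11=65 → 320/484 = 0.66116
  fog: TP=87, FP=34+25+22+11=92, FN=2+2+2+3=9 → 174/275 = 0.63273
Macro-F1 score = mean = (0.57866 + 0.59016 + 0.70219 + 0.66116 + 0.63273) / 5 = 0.6330

0.6330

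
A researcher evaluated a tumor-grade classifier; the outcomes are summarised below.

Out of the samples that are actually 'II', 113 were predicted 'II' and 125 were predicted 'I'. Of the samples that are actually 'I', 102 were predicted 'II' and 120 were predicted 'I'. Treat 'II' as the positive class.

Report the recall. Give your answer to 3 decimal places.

0.475

Recall = TP/(TP+FN) = 113/(113+125) = 113/238 = 0.475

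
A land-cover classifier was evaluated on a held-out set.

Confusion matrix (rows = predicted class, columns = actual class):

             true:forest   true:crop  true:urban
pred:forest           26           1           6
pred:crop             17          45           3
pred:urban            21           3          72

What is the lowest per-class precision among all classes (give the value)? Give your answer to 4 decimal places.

Per-class precision (TP/(TP+FP)):
  forest: TP=26, FP=1+6=7 → 26/33 = 0.78788
  crop: TP=45, FP=17+3=20 → 45/65 = 0.69231
  urban: TP=72, FP=21+3=24 → 72/96 = 0.75000
Lowest is class 'crop' with precision = 0.6923.

0.6923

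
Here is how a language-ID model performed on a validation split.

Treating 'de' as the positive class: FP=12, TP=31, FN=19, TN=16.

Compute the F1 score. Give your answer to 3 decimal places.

Precision = TP/(TP+FP) = 31/43 = 0.7209
Recall = TP/(TP+FN) = 31/50 = 0.6200
F1 = 2·TP/(2·TP+FP+FN) = 62/93 = 0.667

0.667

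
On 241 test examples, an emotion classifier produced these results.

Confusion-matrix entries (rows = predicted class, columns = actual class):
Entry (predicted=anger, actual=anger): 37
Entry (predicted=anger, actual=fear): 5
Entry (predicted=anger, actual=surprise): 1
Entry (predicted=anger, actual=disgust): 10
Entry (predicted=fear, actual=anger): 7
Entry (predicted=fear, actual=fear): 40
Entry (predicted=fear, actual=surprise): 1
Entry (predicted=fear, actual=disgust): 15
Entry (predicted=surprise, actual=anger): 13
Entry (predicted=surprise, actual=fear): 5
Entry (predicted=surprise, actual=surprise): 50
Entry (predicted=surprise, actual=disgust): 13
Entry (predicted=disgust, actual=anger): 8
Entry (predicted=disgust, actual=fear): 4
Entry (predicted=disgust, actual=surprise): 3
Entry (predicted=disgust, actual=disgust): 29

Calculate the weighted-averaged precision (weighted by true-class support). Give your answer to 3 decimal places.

Per-class precision (TP/(TP+FP)):
  anger: TP=37, FP=5+1+10=16 → 37/53 = 0.6981
  fear: TP=40, FP=7+1+15=23 → 40/63 = 0.6349
  surprise: TP=50, FP=13+5+13=31 → 50/81 = 0.6173
  disgust: TP=29, FP=8+4+3=15 → 29/44 = 0.6591
Weighted-precision = Σ (supportᵢ/N)·precisionᵢ with N=241: (65/241)·0.6981 + (54/241)·0.6349 + (55/241)·0.6173 + (67/241)·0.6591 = 0.655

0.655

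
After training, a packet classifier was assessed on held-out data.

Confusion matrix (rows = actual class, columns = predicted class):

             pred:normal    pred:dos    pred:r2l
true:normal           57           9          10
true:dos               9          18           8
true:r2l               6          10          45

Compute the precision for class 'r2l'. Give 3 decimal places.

precision = TP/(TP+FP).
r2l: TP=45, FP=10+8=18 → 45/63 = 0.7143

0.714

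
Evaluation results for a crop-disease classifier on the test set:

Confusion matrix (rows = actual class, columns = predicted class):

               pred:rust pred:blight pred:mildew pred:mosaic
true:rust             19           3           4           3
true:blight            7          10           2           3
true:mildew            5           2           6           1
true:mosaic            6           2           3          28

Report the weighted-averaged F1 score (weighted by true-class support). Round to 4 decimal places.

0.6085

Per-class F1 score (2·TP/(2·TP+FP+FN)):
  rust: TP=19, FP=7+5+6=18, FN=3+4+3=10 → 38/66 = 0.57576
  blight: TP=10, FP=3+2+2=7, FN=7+2+3=12 → 20/39 = 0.51282
  mildew: TP=6, FP=4+2+3=9, FN=5+2+1=8 → 12/29 = 0.41379
  mosaic: TP=28, FP=3+3+1=7, FN=6+2+3=11 → 56/74 = 0.75676
Weighted-F1 score = Σ (supportᵢ/N)·F1 scoreᵢ with N=104: (29/104)·0.57576 + (22/104)·0.51282 + (14/104)·0.41379 + (39/104)·0.75676 = 0.6085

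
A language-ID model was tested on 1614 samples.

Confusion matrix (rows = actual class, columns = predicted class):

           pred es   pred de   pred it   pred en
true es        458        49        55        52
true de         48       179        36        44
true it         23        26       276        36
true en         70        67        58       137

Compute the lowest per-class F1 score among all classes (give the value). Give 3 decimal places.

Per-class F1 score (2·TP/(2·TP+FP+FN)):
  es: TP=458, FP=48+23+70=141, FN=49+55+52=156 → 916/1213 = 0.7552
  de: TP=179, FP=49+26+67=142, FN=48+36+44=128 → 358/628 = 0.5701
  it: TP=276, FP=55+36+58=149, FN=23+26+36=85 → 552/786 = 0.7023
  en: TP=137, FP=52+44+36=132, FN=70+67+58=195 → 274/601 = 0.4559
Lowest is class 'en' with F1 score = 0.456.

0.456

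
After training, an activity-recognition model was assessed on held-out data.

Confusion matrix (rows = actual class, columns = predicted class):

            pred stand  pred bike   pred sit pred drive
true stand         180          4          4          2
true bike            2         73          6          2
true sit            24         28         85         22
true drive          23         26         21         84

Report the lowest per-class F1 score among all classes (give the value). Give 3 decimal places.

Per-class F1 score (2·TP/(2·TP+FP+FN)):
  stand: TP=180, FP=2+24+23=49, FN=4+4+2=10 → 360/419 = 0.8592
  bike: TP=73, FP=4+28+26=58, FN=2+6+2=10 → 146/214 = 0.6822
  sit: TP=85, FP=4+6+21=31, FN=24+28+22=74 → 170/275 = 0.6182
  drive: TP=84, FP=2+2+22=26, FN=23+26+21=70 → 168/264 = 0.6364
Lowest is class 'sit' with F1 score = 0.618.

0.618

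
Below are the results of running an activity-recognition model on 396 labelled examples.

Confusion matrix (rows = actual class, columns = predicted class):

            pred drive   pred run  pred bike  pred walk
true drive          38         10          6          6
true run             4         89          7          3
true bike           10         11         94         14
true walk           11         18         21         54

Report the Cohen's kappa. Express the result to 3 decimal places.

0.585

Observed agreement pₒ = trace/N = 275/396 = 0.6944
Expected agreement pₑ = Σ (rowᵢ·colᵢ)/N² = (60·63 + 103·128 + 129·128 + 104·77)/396² = 0.2645
κ = (pₒ − pₑ)/(1 − pₑ) = (0.6944 − 0.2645)/(1 − 0.2645) = 0.585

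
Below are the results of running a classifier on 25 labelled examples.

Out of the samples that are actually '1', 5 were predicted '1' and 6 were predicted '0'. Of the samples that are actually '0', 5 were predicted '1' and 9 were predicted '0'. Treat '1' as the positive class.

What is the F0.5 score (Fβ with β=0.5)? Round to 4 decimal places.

0.4902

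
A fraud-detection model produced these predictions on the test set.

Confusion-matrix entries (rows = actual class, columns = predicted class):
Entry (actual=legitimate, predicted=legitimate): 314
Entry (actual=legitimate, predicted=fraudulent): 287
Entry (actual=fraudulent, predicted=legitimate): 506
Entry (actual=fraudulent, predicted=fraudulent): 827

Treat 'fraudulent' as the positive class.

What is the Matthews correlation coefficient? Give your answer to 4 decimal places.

MCC = (TP·TN − FP·FN) / √((TP+FP)(TP+FN)(TN+FP)(TN+FN))
Numerator = 827·314 − 287·506 = 114456
Denominator = √(1114·1333·601·820) = √731818972840 = 855464.1856
MCC = 114456 / 855464.1856 = 0.1338

0.1338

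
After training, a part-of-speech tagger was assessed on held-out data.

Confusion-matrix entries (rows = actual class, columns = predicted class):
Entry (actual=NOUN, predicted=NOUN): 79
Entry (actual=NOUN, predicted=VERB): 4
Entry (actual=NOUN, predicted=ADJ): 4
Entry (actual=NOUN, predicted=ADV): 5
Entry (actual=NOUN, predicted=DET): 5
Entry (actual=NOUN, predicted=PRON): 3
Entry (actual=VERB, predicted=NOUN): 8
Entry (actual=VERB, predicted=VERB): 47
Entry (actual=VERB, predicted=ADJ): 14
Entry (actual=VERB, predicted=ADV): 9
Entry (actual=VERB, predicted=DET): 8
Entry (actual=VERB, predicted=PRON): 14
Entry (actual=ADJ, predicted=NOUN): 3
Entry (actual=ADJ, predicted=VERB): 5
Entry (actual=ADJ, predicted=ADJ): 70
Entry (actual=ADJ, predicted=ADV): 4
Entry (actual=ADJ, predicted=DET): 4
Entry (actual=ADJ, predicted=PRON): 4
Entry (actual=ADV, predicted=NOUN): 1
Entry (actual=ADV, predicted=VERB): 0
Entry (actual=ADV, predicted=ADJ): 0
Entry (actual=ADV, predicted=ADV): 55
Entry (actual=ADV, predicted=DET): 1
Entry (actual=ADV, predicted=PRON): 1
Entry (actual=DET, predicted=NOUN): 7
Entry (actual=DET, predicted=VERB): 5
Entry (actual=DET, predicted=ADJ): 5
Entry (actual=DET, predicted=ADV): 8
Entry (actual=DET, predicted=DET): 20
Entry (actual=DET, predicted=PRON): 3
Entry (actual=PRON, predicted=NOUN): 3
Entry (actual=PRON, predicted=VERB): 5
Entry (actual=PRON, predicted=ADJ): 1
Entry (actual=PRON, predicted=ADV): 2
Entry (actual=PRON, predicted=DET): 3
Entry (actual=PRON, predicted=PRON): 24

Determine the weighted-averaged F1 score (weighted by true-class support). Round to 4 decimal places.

Per-class F1 score (2·TP/(2·TP+FP+FN)):
  NOUN: TP=79, FP=8+3+1+7+3=22, FN=4+4+5+5+3=21 → 158/201 = 0.78607
  VERB: TP=47, FP=4+5+0+5+5=19, FN=8+14+9+8+14=53 → 94/166 = 0.56627
  ADJ: TP=70, FP=4+14+0+5+1=24, FN=3+5+4+4+4=20 → 140/184 = 0.76087
  ADV: TP=55, FP=5+9+4+8+2=28, FN=1+0+0+1+1=3 → 110/141 = 0.78014
  DET: TP=20, FP=5+8+4+1+3=21, FN=7+5+5+8+3=28 → 40/89 = 0.44944
  PRON: TP=24, FP=3+14+4+1+3=25, FN=3+5+1+2+3=14 → 48/87 = 0.55172
Weighted-F1 score = Σ (supportᵢ/N)·F1 scoreᵢ with N=434: (100/434)·0.78607 + (100/434)·0.56627 + (90/434)·0.76087 + (58/434)·0.78014 + (48/434)·0.44944 + (38/434)·0.55172 = 0.6717

0.6717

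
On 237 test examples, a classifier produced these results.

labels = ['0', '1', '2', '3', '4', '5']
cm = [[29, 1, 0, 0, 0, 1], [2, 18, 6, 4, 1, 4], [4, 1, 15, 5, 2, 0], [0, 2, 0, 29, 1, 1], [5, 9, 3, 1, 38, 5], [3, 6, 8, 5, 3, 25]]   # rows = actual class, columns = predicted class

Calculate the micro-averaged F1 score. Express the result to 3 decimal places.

0.650

Micro-averaging pools counts across classes: ΣTP=154, ΣFP=83, ΣFN=83.
Micro-F1 score = 2·TP/(2·TP+FP+FN) on pooled counts = 0.650 (equals overall accuracy in single-label multiclass).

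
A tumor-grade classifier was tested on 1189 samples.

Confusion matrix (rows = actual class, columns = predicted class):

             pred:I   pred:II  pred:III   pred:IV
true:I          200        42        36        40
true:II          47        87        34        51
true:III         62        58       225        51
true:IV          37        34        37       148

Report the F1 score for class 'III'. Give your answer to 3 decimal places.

F1 score = 2·TP/(2·TP+FP+FN).
III: TP=225, FP=36+34+37=107, FN=62+58+51=171 → 450/728 = 0.6181

0.618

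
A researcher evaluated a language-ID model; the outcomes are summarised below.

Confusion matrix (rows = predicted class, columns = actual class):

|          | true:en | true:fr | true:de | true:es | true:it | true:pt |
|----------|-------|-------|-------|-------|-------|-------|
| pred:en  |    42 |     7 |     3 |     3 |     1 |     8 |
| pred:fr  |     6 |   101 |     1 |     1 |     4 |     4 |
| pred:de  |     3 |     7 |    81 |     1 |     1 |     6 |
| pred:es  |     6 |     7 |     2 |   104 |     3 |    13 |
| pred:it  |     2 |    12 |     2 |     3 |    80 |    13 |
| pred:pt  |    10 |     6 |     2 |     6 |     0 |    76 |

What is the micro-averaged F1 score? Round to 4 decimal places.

0.7719

Micro-averaging pools counts across classes: ΣTP=484, ΣFP=143, ΣFN=143.
Micro-F1 score = 2·TP/(2·TP+FP+FN) on pooled counts = 0.7719 (equals overall accuracy in single-label multiclass).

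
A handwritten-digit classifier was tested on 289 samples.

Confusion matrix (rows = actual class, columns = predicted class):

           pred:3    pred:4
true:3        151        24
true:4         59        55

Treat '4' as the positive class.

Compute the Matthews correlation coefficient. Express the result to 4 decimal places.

0.3787

MCC = (TP·TN − FP·FN) / √((TP+FP)(TP+FN)(TN+FP)(TN+FN))
Numerator = 55·151 − 24·59 = 6889
Denominator = √(79·114·175·210) = √330970500 = 18192.5946
MCC = 6889 / 18192.5946 = 0.3787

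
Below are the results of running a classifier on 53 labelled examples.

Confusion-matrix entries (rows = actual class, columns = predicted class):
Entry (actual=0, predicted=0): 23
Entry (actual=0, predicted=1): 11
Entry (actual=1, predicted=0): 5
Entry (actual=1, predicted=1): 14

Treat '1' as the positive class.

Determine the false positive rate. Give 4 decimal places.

0.3235

FPR = FP/(FP+TN) = 11/(11+23) = 0.3235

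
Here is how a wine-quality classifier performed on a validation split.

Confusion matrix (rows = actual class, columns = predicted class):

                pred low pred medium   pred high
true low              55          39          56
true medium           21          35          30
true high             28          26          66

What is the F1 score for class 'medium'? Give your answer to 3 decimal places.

0.376

One-vs-rest for 'medium': TP = diagonal; FP = other classes predicted 'medium'; FN = 'medium' predicted as other.
F1 score = 2·TP/(2·TP+FP+FN).
medium: TP=35, FP=39+26=65, FN=21+30=51 → 70/186 = 0.3763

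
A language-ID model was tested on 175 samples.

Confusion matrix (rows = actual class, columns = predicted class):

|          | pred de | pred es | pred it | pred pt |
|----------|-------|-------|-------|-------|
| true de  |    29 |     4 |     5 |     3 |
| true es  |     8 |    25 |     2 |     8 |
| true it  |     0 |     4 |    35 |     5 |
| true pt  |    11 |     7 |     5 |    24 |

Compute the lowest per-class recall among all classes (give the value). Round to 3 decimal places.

0.511

Per-class recall (TP/(TP+FN)):
  de: TP=29, FN=4+5+3=12 → 29/41 = 0.7073
  es: TP=25, FN=8+2+8=18 → 25/43 = 0.5814
  it: TP=35, FN=0+4+5=9 → 35/44 = 0.7955
  pt: TP=24, FN=11+7+5=23 → 24/47 = 0.5106
Lowest is class 'pt' with recall = 0.511.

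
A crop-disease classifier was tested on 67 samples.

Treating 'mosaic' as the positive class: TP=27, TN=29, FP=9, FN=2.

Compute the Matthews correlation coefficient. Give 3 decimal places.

MCC = (TP·TN − FP·FN) / √((TP+FP)(TP+FN)(TN+FP)(TN+FN))
Numerator = 27·29 − 9·2 = 765
Denominator = √(36·29·38·31) = √1229832 = 1108.9779
MCC = 765 / 1108.9779 = 0.690

0.690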